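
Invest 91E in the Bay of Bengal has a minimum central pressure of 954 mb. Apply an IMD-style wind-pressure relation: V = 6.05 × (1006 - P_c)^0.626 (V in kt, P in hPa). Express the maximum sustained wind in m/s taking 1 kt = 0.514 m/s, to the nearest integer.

ΔP = 1006 − 954 = 52 mb.
V ≈ 6.05 × 52^0.626 = 6.05 × 11.864 ≈ 71.775 kt.
71.775 × 0.514 ≈ 36.89 m/s → 37 m/s.

37 m/s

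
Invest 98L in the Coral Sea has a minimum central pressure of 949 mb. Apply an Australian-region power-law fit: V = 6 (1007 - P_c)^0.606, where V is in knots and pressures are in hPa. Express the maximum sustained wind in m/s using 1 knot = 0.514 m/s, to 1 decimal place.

ΔP = 1007 − 949 = 58 mb.
V ≈ 6 × 58^0.606 = 6 × 11.712 ≈ 70.273 kt.
70.273 × 0.514 ≈ 36.12 m/s → 36.1 m/s.

36.1 m/s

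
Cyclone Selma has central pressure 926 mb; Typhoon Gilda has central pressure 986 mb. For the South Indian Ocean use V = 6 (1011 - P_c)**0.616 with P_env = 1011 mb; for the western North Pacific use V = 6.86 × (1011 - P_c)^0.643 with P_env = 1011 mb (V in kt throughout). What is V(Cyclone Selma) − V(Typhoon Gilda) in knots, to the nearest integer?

Cyclone Selma: ΔP = 85; V ≈ 6 × 85^0.616 ≈ 92.61 kt.
Typhoon Gilda: ΔP = 25; V ≈ 6.86 × 25^0.643 ≈ 54.35 kt.
Difference ≈ 92.61 − 54.35 = 38.26 → 38 kt.

38 kt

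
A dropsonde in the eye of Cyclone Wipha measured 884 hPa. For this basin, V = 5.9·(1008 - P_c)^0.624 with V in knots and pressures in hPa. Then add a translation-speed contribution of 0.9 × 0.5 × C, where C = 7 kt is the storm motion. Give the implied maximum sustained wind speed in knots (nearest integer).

ΔP = 1008 − 884 = 124 hPa.
124^0.624 ≈ 20.244.
V ≈ 5.9 × 20.244 ≈ 119.4 kt.
Translation term: 0.9 × 0.5 × 7 = 3.15 kt.
Corrected V ≈ 122.55 kt → 123 kt.

123 kt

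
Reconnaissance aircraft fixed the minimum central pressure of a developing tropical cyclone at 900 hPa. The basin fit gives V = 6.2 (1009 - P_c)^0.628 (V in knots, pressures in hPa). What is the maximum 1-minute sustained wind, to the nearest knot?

118 kt

ΔP = 1009 − 900 = 109 hPa.
109^0.628 ≈ 19.033.
V ≈ 6.2 × 19.033 ≈ 118.0 kt.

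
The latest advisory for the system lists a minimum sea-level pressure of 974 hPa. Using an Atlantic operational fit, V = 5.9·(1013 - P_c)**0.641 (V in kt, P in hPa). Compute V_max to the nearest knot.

62 kt

ΔP = 1013 − 974 = 39 hPa.
39^0.641 ≈ 10.468.
V ≈ 5.9 × 10.468 ≈ 61.8 kt.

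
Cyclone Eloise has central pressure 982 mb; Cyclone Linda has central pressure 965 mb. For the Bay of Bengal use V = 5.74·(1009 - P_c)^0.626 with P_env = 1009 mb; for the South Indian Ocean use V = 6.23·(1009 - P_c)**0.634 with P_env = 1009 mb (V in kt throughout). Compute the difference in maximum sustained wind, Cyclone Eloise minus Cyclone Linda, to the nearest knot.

-23 kt

Cyclone Eloise: ΔP = 27; V ≈ 5.74 × 27^0.626 ≈ 45.18 kt.
Cyclone Linda: ΔP = 44; V ≈ 6.23 × 44^0.634 ≈ 68.62 kt.
Difference ≈ 45.18 − 68.62 = -23.44 → -23 kt.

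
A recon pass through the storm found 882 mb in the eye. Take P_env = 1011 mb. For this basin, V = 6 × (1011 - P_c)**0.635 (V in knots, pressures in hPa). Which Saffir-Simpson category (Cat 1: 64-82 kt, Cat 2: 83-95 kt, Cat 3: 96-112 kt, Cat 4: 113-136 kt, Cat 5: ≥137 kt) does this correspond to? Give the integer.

ΔP = 1011 − 882 = 129 mb.
V ≈ 6 × 129^0.635 = 6 × 21.89 ≈ 131 kt.
131 kt falls in the Category 4 band.

4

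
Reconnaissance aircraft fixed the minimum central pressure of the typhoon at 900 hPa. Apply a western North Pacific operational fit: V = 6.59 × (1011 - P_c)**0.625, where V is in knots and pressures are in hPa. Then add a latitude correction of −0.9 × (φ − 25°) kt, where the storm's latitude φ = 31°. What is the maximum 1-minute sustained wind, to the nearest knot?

120 kt

ΔP = 1011 − 900 = 111 hPa.
111^0.625 ≈ 18.981.
V ≈ 6.59 × 18.981 ≈ 125.1 kt.
Latitude correction: −0.9 × (31 − 25) = -5.4 kt.
Corrected V ≈ 119.7 kt → 120 kt.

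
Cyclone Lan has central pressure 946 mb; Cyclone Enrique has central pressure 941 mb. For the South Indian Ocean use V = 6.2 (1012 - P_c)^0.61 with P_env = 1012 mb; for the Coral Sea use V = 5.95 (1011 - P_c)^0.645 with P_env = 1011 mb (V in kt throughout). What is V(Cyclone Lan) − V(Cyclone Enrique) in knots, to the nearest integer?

Cyclone Lan: ΔP = 66; V ≈ 6.2 × 66^0.61 ≈ 79.86 kt.
Cyclone Enrique: ΔP = 70; V ≈ 5.95 × 70^0.645 ≈ 92.17 kt.
Difference ≈ 79.86 − 92.17 = -12.31 → -12 kt.

-12 kt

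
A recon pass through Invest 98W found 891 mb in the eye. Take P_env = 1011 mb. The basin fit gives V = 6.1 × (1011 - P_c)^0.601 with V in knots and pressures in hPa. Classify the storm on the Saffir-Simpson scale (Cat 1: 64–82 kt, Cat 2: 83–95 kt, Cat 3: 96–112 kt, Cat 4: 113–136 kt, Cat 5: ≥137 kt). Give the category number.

3

ΔP = 1011 − 891 = 120 mb.
V ≈ 6.1 × 120^0.601 = 6.1 × 17.77 ≈ 108 kt.
108 kt falls in the Category 3 band.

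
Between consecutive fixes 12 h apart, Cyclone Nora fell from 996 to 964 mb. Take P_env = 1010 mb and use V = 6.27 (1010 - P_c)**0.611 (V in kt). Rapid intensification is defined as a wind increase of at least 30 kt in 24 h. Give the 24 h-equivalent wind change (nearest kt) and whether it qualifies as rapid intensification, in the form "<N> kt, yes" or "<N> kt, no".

67 kt, yes

V₁: ΔP = 14, V ≈ 6.27 × 14^0.611 ≈ 31.45 kt.
V₂: ΔP = 46, V ≈ 6.27 × 46^0.611 ≈ 65.04 kt.
ΔV over 12 h = 33.59 kt → 24 h equivalent = 33.59 × 24/12 ≈ 67.18 kt.
67 kt ≥ 30 kt ⇒ rapid intensification.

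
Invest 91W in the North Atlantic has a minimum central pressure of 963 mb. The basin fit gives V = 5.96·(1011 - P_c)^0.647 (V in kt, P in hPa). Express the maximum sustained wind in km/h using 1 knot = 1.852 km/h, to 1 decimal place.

135.1 km/h

ΔP = 1011 − 963 = 48 mb.
V ≈ 5.96 × 48^0.647 = 5.96 × 12.239 ≈ 72.947 kt.
72.947 × 1.852 ≈ 135.10 km/h → 135.1 km/h.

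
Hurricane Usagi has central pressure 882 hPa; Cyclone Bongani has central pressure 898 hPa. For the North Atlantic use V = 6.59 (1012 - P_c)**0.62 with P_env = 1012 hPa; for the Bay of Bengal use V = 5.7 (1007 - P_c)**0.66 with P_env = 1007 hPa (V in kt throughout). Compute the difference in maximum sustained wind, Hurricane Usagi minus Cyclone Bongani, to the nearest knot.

9 kt

Hurricane Usagi: ΔP = 130; V ≈ 6.59 × 130^0.62 ≈ 134.75 kt.
Cyclone Bongani: ΔP = 109; V ≈ 5.7 × 109^0.66 ≈ 126.06 kt.
Difference ≈ 134.75 − 126.06 = 8.69 → 9 kt.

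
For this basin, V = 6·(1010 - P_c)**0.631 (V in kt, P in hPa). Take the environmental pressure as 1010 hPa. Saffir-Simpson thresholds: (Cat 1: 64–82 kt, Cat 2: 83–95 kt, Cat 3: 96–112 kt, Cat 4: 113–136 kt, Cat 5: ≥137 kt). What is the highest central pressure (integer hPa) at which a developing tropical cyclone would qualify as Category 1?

967 hPa

Category 1 begins at V = 64 kt.
Required ΔP = (64/6)^(1/0.631) = 10.667^1.585 ≈ 42.58 hPa.
P_c ≤ 1010 − 42.58 = 967.42, so the highest integer P_c is 967 hPa.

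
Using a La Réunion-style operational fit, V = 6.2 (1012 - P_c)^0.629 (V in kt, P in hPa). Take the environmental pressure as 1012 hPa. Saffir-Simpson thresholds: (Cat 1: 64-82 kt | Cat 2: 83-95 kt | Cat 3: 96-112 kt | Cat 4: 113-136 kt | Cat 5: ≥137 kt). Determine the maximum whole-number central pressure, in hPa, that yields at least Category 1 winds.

971 hPa

Category 1 begins at V = 64 kt.
Required ΔP = (64/6.2)^(1/0.629) = 10.323^1.590 ≈ 40.90 hPa.
P_c ≤ 1012 − 40.90 = 971.10, so the highest integer P_c is 971 hPa.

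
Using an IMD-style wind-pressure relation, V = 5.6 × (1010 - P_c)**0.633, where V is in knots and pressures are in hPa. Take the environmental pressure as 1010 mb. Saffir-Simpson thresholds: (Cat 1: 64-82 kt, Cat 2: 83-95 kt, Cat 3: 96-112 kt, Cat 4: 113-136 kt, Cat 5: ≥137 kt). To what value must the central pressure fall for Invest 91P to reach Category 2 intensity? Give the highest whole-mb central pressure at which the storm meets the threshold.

939 mb

Category 2 begins at V = 83 kt.
Required ΔP = (83/5.6)^(1/0.633) = 14.821^1.580 ≈ 70.75 mb.
P_c ≤ 1010 − 70.75 = 939.25, so the highest integer P_c is 939 mb.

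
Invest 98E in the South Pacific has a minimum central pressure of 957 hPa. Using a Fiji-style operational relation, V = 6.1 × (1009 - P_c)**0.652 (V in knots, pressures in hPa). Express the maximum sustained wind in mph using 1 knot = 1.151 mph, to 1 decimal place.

92.3 mph

ΔP = 1009 − 957 = 52 hPa.
V ≈ 6.1 × 52^0.652 = 6.1 × 13.147 ≈ 80.198 kt.
80.198 × 1.151 ≈ 92.31 mph → 92.3 mph.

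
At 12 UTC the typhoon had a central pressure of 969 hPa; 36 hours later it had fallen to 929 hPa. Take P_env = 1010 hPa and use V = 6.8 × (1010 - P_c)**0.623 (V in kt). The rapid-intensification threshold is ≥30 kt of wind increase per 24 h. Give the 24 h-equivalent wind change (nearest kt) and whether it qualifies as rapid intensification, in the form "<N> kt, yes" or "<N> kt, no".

24 kt, no

V₁: ΔP = 41, V ≈ 6.8 × 41^0.623 ≈ 68.75 kt.
V₂: ΔP = 81, V ≈ 6.8 × 81^0.623 ≈ 105.07 kt.
ΔV over 36 h = 36.32 kt → 24 h equivalent = 36.32 × 24/36 ≈ 24.21 kt.
24 kt < 30 kt ⇒ not rapid intensification.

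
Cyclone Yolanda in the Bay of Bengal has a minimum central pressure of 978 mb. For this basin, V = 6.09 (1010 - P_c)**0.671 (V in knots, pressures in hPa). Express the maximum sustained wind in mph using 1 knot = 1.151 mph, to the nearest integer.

ΔP = 1010 − 978 = 32 mb.
V ≈ 6.09 × 32^0.671 = 6.09 × 10.232 ≈ 62.312 kt.
62.312 × 1.151 ≈ 71.72 mph → 72 mph.

72 mph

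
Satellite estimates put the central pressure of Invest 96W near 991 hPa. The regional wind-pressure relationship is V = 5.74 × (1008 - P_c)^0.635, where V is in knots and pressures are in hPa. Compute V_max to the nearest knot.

ΔP = 1008 − 991 = 17 hPa.
17^0.635 ≈ 6.044.
V ≈ 5.74 × 6.044 ≈ 34.7 kt.

35 kt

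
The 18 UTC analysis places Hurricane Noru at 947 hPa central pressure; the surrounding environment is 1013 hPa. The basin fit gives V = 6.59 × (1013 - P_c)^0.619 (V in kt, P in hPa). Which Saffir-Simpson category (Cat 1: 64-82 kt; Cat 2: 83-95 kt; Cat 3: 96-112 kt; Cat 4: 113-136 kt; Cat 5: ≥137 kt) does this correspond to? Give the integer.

2

ΔP = 1013 − 947 = 66 hPa.
V ≈ 6.59 × 66^0.619 = 6.59 × 13.38 ≈ 88 kt.
88 kt falls in the Category 2 band.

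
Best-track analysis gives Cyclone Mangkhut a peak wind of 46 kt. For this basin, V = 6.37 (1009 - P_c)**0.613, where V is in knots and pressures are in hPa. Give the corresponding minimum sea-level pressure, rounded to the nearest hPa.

ΔP = (V / 6.37)^(1/0.613) = (46/6.37)^1.631.
46/6.37 = 7.221; 7.221^1.631 ≈ 25.16 hPa.
P_c = 1009 − 25.16 = 983.84 ≈ 984 hPa.

984 hPa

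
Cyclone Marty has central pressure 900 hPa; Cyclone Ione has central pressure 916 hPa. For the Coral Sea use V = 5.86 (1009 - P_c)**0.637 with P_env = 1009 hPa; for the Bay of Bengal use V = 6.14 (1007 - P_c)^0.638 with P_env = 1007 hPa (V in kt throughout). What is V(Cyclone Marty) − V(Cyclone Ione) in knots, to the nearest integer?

Cyclone Marty: ΔP = 109; V ≈ 5.86 × 109^0.637 ≈ 116.34 kt.
Cyclone Ione: ΔP = 91; V ≈ 6.14 × 91^0.638 ≈ 109.15 kt.
Difference ≈ 116.34 − 109.15 = 7.19 → 7 kt.

7 kt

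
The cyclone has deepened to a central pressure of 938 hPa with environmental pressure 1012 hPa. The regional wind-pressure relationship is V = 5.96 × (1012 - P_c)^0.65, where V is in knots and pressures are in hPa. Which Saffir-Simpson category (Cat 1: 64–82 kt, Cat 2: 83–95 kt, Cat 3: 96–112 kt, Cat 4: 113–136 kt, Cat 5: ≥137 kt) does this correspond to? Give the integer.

3

ΔP = 1012 − 938 = 74 hPa.
V ≈ 5.96 × 74^0.65 = 5.96 × 16.41 ≈ 98 kt.
98 kt falls in the Category 3 band.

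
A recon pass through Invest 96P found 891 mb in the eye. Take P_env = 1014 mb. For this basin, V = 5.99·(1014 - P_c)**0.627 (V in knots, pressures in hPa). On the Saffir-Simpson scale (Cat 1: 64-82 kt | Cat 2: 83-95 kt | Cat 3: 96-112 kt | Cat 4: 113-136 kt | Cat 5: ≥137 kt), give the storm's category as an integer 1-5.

4

ΔP = 1014 − 891 = 123 mb.
V ≈ 5.99 × 123^0.627 = 5.99 × 20.43 ≈ 122 kt.
122 kt falls in the Category 4 band.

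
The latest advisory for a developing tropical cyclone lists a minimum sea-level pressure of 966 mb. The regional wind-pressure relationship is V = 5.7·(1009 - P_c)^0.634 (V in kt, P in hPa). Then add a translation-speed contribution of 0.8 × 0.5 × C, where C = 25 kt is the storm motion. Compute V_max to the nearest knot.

ΔP = 1009 − 966 = 43 mb.
43^0.634 ≈ 10.855.
V ≈ 5.7 × 10.855 ≈ 61.9 kt.
Translation term: 0.8 × 0.5 × 25 = 10 kt.
Corrected V ≈ 71.9 kt → 72 kt.

72 kt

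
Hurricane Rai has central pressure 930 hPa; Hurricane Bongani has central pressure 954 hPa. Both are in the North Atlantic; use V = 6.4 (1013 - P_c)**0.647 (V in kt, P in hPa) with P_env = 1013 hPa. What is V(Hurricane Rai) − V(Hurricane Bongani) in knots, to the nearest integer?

22 kt

Hurricane Rai: ΔP = 83; V ≈ 6.4 × 83^0.647 ≈ 111.64 kt.
Hurricane Bongani: ΔP = 59; V ≈ 6.4 × 59^0.647 ≈ 89.52 kt.
Difference ≈ 111.64 − 89.52 = 22.12 → 22 kt.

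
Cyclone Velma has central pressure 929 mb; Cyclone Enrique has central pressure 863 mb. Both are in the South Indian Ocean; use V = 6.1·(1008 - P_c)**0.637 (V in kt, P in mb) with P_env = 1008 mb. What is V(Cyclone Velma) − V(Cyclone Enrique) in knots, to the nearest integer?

Cyclone Velma: ΔP = 79; V ≈ 6.1 × 79^0.637 ≈ 98.65 kt.
Cyclone Enrique: ΔP = 145; V ≈ 6.1 × 145^0.637 ≈ 145.25 kt.
Difference ≈ 98.65 − 145.25 = -46.60 → -47 kt.

-47 kt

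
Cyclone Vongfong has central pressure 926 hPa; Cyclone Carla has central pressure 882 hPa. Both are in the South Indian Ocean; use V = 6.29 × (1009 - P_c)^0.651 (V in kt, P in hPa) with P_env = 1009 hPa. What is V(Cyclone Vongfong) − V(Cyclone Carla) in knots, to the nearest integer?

-36 kt

Cyclone Vongfong: ΔP = 83; V ≈ 6.29 × 83^0.651 ≈ 111.68 kt.
Cyclone Carla: ΔP = 127; V ≈ 6.29 × 127^0.651 ≈ 147.31 kt.
Difference ≈ 111.68 − 147.31 = -35.63 → -36 kt.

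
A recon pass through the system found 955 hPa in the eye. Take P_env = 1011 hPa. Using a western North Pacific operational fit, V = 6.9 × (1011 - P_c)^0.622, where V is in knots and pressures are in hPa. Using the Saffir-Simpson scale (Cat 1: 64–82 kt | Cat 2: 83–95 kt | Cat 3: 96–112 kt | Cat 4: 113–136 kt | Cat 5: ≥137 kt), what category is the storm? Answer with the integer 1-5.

2

ΔP = 1011 − 955 = 56 hPa.
V ≈ 6.9 × 56^0.622 = 6.9 × 12.23 ≈ 84 kt.
84 kt falls in the Category 2 band.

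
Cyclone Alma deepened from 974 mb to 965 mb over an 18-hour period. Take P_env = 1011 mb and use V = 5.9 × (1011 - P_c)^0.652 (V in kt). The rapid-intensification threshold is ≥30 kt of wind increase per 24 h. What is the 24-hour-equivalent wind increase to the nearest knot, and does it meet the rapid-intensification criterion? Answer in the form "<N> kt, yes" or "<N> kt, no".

V₁: ΔP = 37, V ≈ 5.9 × 37^0.652 ≈ 62.13 kt.
V₂: ΔP = 46, V ≈ 5.9 × 46^0.652 ≈ 71.61 kt.
ΔV over 18 h = 9.48 kt → 24 h equivalent = 9.48 × 24/18 ≈ 12.64 kt.
13 kt < 30 kt ⇒ not rapid intensification.

13 kt, no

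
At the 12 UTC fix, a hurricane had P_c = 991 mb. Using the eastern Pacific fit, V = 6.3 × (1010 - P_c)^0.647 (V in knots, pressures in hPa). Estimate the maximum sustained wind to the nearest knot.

ΔP = 1010 − 991 = 19 mb.
19^0.647 ≈ 6.720.
V ≈ 6.3 × 6.720 ≈ 42.3 kt.

42 kt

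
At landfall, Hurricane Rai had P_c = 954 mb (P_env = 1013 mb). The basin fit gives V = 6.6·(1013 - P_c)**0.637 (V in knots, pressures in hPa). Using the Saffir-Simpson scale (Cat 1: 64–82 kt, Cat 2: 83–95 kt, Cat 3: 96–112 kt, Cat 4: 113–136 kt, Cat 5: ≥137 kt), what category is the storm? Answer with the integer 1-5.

ΔP = 1013 − 954 = 59 mb.
V ≈ 6.6 × 59^0.637 = 6.6 × 13.43 ≈ 89 kt.
89 kt falls in the Category 2 band.

2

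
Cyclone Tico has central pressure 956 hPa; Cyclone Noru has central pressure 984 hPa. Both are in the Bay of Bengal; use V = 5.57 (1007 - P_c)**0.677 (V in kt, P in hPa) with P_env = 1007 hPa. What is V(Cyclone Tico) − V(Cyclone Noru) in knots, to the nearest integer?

33 kt

Cyclone Tico: ΔP = 51; V ≈ 5.57 × 51^0.677 ≈ 79.78 kt.
Cyclone Noru: ΔP = 23; V ≈ 5.57 × 23^0.677 ≈ 46.53 kt.
Difference ≈ 79.78 − 46.53 = 33.25 → 33 kt.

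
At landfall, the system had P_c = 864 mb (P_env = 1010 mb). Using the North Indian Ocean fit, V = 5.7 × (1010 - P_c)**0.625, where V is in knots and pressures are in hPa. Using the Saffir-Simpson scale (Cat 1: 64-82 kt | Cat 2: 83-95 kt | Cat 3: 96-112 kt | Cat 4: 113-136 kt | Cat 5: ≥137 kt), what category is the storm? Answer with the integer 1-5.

ΔP = 1010 − 864 = 146 mb.
V ≈ 5.7 × 146^0.625 = 5.7 × 22.53 ≈ 128 kt.
128 kt falls in the Category 4 band.

4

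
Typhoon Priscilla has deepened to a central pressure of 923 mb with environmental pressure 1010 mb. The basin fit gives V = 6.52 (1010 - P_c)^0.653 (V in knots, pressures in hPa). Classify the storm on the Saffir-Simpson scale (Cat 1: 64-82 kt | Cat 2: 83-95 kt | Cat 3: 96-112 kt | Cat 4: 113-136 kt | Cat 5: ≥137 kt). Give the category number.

ΔP = 1010 − 923 = 87 mb.
V ≈ 6.52 × 87^0.653 = 6.52 × 18.47 ≈ 120 kt.
120 kt falls in the Category 4 band.

4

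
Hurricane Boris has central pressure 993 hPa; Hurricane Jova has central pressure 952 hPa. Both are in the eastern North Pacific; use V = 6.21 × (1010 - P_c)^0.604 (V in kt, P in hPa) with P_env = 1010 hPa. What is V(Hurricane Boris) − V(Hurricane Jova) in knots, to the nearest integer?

Hurricane Boris: ΔP = 17; V ≈ 6.21 × 17^0.604 ≈ 34.38 kt.
Hurricane Jova: ΔP = 58; V ≈ 6.21 × 58^0.604 ≈ 72.14 kt.
Difference ≈ 34.38 − 72.14 = -37.76 → -38 kt.

-38 kt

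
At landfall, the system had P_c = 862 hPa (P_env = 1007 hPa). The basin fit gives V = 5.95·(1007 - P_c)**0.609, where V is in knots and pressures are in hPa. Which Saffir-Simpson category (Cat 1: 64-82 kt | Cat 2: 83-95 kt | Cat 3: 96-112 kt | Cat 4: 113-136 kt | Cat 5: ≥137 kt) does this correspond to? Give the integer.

ΔP = 1007 − 862 = 145 hPa.
V ≈ 5.95 × 145^0.609 = 5.95 × 20.71 ≈ 123 kt.
123 kt falls in the Category 4 band.

4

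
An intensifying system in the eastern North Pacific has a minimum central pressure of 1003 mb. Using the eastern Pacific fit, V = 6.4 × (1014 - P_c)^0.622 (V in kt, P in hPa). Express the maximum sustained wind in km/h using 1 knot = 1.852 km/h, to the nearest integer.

53 km/h

ΔP = 1014 − 1003 = 11 mb.
V ≈ 6.4 × 11^0.622 = 6.4 × 4.444 ≈ 28.440 kt.
28.440 × 1.852 ≈ 52.67 km/h → 53 km/h.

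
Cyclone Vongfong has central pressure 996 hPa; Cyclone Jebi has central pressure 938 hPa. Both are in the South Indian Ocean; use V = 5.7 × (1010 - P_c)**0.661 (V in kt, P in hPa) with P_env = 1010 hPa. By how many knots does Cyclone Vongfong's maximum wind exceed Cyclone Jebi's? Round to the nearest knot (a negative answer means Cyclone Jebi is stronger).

Cyclone Vongfong: ΔP = 14; V ≈ 5.7 × 14^0.661 ≈ 32.62 kt.
Cyclone Jebi: ΔP = 72; V ≈ 5.7 × 72^0.661 ≈ 96.29 kt.
Difference ≈ 32.62 − 96.29 = -63.67 → -64 kt.

-64 kt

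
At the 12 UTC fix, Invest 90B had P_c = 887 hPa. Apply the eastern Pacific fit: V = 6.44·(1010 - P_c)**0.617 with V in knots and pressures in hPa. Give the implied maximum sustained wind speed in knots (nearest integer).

ΔP = 1010 − 887 = 123 hPa.
123^0.617 ≈ 19.475.
V ≈ 6.44 × 19.475 ≈ 125.4 kt.

125 kt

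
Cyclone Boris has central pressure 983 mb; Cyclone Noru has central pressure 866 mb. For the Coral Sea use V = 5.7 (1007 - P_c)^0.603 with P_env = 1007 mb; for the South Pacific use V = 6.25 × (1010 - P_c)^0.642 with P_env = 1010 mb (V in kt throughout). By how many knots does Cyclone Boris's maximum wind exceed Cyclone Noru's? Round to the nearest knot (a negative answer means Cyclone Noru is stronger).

-113 kt

Cyclone Boris: ΔP = 24; V ≈ 5.7 × 24^0.603 ≈ 38.74 kt.
Cyclone Noru: ΔP = 144; V ≈ 6.25 × 144^0.642 ≈ 151.90 kt.
Difference ≈ 38.74 − 151.90 = -113.16 → -113 kt.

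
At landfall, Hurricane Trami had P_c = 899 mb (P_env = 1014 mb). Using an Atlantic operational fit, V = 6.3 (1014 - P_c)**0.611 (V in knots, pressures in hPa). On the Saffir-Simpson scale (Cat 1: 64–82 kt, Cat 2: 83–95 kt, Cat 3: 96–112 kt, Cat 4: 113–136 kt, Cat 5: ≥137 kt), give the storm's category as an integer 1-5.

ΔP = 1014 − 899 = 115 mb.
V ≈ 6.3 × 115^0.611 = 6.3 × 18.16 ≈ 114 kt.
114 kt falls in the Category 4 band.

4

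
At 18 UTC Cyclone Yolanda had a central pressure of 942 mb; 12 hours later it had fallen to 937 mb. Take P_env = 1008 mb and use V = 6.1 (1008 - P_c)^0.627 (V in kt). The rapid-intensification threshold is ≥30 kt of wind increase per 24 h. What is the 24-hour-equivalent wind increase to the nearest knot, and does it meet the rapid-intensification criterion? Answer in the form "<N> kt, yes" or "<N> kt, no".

V₁: ΔP = 66, V ≈ 6.1 × 66^0.627 ≈ 84.37 kt.
V₂: ΔP = 71, V ≈ 6.1 × 71^0.627 ≈ 88.32 kt.
ΔV over 12 h = 3.95 kt → 24 h equivalent = 3.95 × 24/12 ≈ 7.90 kt.
8 kt < 30 kt ⇒ not rapid intensification.

8 kt, no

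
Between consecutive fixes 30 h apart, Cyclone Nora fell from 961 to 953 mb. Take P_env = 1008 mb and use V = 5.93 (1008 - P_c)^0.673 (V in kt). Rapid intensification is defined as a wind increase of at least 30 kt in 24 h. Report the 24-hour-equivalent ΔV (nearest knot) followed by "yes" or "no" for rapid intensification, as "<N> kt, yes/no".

7 kt, no

V₁: ΔP = 47, V ≈ 5.93 × 47^0.673 ≈ 79.14 kt.
V₂: ΔP = 55, V ≈ 5.93 × 55^0.673 ≈ 87.97 kt.
ΔV over 30 h = 8.83 kt → 24 h equivalent = 8.83 × 24/30 ≈ 7.06 kt.
7 kt < 30 kt ⇒ not rapid intensification.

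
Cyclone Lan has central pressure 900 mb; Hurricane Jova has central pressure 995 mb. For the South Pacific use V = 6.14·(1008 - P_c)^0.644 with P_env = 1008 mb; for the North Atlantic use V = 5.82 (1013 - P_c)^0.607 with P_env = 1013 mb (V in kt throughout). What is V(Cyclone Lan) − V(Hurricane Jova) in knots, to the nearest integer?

Cyclone Lan: ΔP = 108; V ≈ 6.14 × 108^0.644 ≈ 125.23 kt.
Hurricane Jova: ΔP = 18; V ≈ 5.82 × 18^0.607 ≈ 33.64 kt.
Difference ≈ 125.23 − 33.64 = 91.59 → 92 kt.

92 kt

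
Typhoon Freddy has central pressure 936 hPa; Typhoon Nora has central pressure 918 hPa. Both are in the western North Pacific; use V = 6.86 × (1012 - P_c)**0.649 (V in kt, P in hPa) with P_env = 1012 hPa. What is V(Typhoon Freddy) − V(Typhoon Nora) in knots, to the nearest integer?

Typhoon Freddy: ΔP = 76; V ≈ 6.86 × 76^0.649 ≈ 114.02 kt.
Typhoon Nora: ΔP = 94; V ≈ 6.86 × 94^0.649 ≈ 130.88 kt.
Difference ≈ 114.02 − 130.88 = -16.86 → -17 kt.

-17 kt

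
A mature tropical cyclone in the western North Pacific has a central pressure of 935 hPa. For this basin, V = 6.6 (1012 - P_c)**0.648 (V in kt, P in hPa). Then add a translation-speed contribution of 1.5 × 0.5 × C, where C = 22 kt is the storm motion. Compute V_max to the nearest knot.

ΔP = 1012 − 935 = 77 hPa.
77^0.648 ≈ 16.690.
V ≈ 6.6 × 16.690 ≈ 110.2 kt.
Translation term: 1.5 × 0.5 × 22 = 16.5 kt.
Corrected V ≈ 126.7 kt → 127 kt.

127 kt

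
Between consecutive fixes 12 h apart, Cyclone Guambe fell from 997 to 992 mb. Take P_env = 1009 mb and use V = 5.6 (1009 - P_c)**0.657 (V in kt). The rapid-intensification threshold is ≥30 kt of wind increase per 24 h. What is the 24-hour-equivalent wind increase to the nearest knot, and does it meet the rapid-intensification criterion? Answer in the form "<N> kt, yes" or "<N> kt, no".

15 kt, no

V₁: ΔP = 12, V ≈ 5.6 × 12^0.657 ≈ 28.66 kt.
V₂: ΔP = 17, V ≈ 5.6 × 17^0.657 ≈ 36.02 kt.
ΔV over 12 h = 7.36 kt → 24 h equivalent = 7.36 × 24/12 ≈ 14.72 kt.
15 kt < 30 kt ⇒ not rapid intensification.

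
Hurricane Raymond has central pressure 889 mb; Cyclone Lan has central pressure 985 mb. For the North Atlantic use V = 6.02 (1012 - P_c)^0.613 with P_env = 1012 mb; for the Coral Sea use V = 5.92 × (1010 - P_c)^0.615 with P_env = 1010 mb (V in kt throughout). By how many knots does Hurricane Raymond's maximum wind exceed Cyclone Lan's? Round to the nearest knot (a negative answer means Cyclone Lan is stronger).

72 kt

Hurricane Raymond: ΔP = 123; V ≈ 6.02 × 123^0.613 ≈ 115.00 kt.
Cyclone Lan: ΔP = 25; V ≈ 5.92 × 25^0.615 ≈ 42.86 kt.
Difference ≈ 115.00 − 42.86 = 72.14 → 72 kt.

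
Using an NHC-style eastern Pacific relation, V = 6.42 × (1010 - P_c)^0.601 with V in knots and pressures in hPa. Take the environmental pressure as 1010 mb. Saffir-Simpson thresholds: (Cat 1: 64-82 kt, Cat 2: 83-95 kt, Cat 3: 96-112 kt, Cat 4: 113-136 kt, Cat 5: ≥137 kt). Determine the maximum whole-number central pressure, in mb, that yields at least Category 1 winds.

964 mb

Category 1 begins at V = 64 kt.
Required ΔP = (64/6.42)^(1/0.601) = 9.969^1.664 ≈ 45.88 mb.
P_c ≤ 1010 − 45.88 = 964.12, so the highest integer P_c is 964 mb.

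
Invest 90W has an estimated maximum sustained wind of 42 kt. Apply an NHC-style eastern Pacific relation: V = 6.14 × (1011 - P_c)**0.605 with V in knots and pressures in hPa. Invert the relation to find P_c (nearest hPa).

987 hPa

ΔP = (V / 6.14)^(1/0.605) = (42/6.14)^1.653.
42/6.14 = 6.840; 6.840^1.653 ≈ 24.00 hPa.
P_c = 1011 − 24.00 = 987.00 ≈ 987 hPa.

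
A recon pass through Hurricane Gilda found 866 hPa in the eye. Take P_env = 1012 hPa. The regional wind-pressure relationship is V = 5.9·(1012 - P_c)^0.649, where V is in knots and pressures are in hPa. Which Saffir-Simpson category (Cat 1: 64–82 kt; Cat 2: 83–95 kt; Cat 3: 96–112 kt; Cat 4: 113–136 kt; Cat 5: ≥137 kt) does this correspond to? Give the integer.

5

ΔP = 1012 − 866 = 146 hPa.
V ≈ 5.9 × 146^0.649 = 5.9 × 25.39 ≈ 150 kt.
150 kt falls in the Category 5 band.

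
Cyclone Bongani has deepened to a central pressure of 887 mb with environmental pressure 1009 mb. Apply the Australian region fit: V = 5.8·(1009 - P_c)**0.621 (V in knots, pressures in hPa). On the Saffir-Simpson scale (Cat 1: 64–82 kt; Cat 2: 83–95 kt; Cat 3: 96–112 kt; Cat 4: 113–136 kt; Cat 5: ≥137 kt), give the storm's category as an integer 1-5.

4

ΔP = 1009 − 887 = 122 mb.
V ≈ 5.8 × 122^0.621 = 5.8 × 19.75 ≈ 115 kt.
115 kt falls in the Category 4 band.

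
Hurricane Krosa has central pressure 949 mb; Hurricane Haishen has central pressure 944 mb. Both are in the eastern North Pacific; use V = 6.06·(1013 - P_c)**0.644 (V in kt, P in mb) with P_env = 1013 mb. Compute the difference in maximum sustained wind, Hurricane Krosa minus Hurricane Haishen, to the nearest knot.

-4 kt

Hurricane Krosa: ΔP = 64; V ≈ 6.06 × 64^0.644 ≈ 88.24 kt.
Hurricane Haishen: ΔP = 69; V ≈ 6.06 × 69^0.644 ≈ 92.62 kt.
Difference ≈ 88.24 − 92.62 = -4.38 → -4 kt.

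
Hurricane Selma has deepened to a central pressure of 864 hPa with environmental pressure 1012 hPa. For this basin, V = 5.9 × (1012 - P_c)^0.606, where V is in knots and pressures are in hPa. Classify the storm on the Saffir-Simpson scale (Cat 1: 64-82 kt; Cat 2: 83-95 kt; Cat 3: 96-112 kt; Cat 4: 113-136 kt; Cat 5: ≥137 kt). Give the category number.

4

ΔP = 1012 − 864 = 148 hPa.
V ≈ 5.9 × 148^0.606 = 5.9 × 20.66 ≈ 122 kt.
122 kt falls in the Category 4 band.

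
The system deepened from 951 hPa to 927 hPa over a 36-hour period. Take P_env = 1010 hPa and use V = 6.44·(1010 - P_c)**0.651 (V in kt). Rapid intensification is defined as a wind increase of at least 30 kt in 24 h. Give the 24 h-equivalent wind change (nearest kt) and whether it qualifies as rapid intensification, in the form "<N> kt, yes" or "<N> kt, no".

15 kt, no

V₁: ΔP = 59, V ≈ 6.44 × 59^0.651 ≈ 91.56 kt.
V₂: ΔP = 83, V ≈ 6.44 × 83^0.651 ≈ 114.34 kt.
ΔV over 36 h = 22.78 kt → 24 h equivalent = 22.78 × 24/36 ≈ 15.19 kt.
15 kt < 30 kt ⇒ not rapid intensification.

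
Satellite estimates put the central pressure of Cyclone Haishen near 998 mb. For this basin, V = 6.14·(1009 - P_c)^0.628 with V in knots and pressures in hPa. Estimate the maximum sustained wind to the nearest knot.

ΔP = 1009 − 998 = 11 mb.
11^0.628 ≈ 4.508.
V ≈ 6.14 × 4.508 ≈ 27.7 kt.

28 kt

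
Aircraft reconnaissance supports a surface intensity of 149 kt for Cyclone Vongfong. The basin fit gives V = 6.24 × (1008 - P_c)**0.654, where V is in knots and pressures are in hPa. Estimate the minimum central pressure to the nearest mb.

ΔP = (V / 6.24)^(1/0.654) = (149/6.24)^1.529.
149/6.24 = 23.878; 23.878^1.529 ≈ 127.95 mb.
P_c = 1008 − 127.95 = 880.05 ≈ 880 mb.

880 mb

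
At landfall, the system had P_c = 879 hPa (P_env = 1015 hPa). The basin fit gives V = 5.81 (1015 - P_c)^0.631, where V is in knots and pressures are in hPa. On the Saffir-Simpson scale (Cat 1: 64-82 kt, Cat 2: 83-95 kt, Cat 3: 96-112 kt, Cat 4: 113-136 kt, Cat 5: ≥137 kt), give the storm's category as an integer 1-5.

ΔP = 1015 − 879 = 136 hPa.
V ≈ 5.81 × 136^0.631 = 5.81 × 22.20 ≈ 129 kt.
129 kt falls in the Category 4 band.

4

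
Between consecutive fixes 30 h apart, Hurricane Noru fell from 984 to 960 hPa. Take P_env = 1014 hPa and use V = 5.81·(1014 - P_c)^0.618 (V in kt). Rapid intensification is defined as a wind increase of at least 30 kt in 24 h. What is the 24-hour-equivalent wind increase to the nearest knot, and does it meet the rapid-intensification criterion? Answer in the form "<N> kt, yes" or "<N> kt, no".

17 kt, no

V₁: ΔP = 30, V ≈ 5.81 × 30^0.618 ≈ 47.54 kt.
V₂: ΔP = 54, V ≈ 5.81 × 54^0.618 ≈ 68.36 kt.
ΔV over 30 h = 20.82 kt → 24 h equivalent = 20.82 × 24/30 ≈ 16.66 kt.
17 kt < 30 kt ⇒ not rapid intensification.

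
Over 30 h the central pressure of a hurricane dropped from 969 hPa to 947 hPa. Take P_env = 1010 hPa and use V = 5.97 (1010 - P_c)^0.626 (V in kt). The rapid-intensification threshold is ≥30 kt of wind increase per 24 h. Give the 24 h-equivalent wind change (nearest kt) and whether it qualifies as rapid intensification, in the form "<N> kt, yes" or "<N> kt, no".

15 kt, no

V₁: ΔP = 41, V ≈ 5.97 × 41^0.626 ≈ 61.03 kt.
V₂: ΔP = 63, V ≈ 5.97 × 63^0.626 ≈ 79.87 kt.
ΔV over 30 h = 18.84 kt → 24 h equivalent = 18.84 × 24/30 ≈ 15.07 kt.
15 kt < 30 kt ⇒ not rapid intensification.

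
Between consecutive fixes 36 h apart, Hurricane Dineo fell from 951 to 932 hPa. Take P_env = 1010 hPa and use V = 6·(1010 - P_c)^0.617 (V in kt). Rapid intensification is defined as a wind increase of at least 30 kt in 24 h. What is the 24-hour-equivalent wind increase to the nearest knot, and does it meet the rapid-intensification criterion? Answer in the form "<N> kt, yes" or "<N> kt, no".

9 kt, no

V₁: ΔP = 59, V ≈ 6 × 59^0.617 ≈ 74.26 kt.
V₂: ΔP = 78, V ≈ 6 × 78^0.617 ≈ 88.22 kt.
ΔV over 36 h = 13.96 kt → 24 h equivalent = 13.96 × 24/36 ≈ 9.31 kt.
9 kt < 30 kt ⇒ not rapid intensification.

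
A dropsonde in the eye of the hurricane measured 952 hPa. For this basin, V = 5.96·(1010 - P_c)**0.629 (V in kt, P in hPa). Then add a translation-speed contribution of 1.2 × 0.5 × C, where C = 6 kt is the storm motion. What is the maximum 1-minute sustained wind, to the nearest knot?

ΔP = 1010 − 952 = 58 hPa.
58^0.629 ≈ 12.859.
V ≈ 5.96 × 12.859 ≈ 76.6 kt.
Translation term: 1.2 × 0.5 × 6 = 3.6 kt.
Corrected V ≈ 80.2 kt → 80 kt.

80 kt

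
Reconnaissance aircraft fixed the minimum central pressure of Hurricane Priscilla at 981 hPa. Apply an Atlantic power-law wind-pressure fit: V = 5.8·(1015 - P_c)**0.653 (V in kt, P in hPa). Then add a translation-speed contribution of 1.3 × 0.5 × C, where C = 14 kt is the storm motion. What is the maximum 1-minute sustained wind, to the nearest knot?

67 kt

ΔP = 1015 − 981 = 34 hPa.
34^0.653 ≈ 10.001.
V ≈ 5.8 × 10.001 ≈ 58.0 kt.
Translation term: 1.3 × 0.5 × 14 = 9.1 kt.
Corrected V ≈ 67.1 kt → 67 kt.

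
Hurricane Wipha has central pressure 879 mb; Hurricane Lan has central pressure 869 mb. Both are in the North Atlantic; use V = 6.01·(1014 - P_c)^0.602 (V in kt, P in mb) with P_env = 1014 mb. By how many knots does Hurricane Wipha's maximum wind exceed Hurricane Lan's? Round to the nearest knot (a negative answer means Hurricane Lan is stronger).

Hurricane Wipha: ΔP = 135; V ≈ 6.01 × 135^0.602 ≈ 115.17 kt.
Hurricane Lan: ΔP = 145; V ≈ 6.01 × 145^0.602 ≈ 120.23 kt.
Difference ≈ 115.17 − 120.23 = -5.06 → -5 kt.

-5 kt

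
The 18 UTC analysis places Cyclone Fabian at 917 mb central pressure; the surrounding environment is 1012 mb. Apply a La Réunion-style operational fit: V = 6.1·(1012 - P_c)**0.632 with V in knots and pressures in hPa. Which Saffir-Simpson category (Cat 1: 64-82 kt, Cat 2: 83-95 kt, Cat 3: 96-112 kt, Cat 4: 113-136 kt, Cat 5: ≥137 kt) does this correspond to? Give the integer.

ΔP = 1012 − 917 = 95 mb.
V ≈ 6.1 × 95^0.632 = 6.1 × 17.78 ≈ 108 kt.
108 kt falls in the Category 3 band.

3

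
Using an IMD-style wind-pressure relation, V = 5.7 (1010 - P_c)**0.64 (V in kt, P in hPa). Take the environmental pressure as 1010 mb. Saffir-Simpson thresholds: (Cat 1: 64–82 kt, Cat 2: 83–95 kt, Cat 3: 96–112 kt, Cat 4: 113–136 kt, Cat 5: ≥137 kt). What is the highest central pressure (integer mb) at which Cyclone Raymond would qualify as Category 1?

966 mb

Category 1 begins at V = 64 kt.
Required ΔP = (64/5.7)^(1/0.64) = 11.228^1.562 ≈ 43.76 mb.
P_c ≤ 1010 − 43.76 = 966.24, so the highest integer P_c is 966 mb.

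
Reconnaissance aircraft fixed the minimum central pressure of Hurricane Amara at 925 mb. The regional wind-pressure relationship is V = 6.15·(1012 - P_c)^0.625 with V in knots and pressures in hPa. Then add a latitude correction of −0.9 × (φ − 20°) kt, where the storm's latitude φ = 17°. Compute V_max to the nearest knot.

103 kt

ΔP = 1012 − 925 = 87 mb.
87^0.625 ≈ 16.300.
V ≈ 6.15 × 16.300 ≈ 100.2 kt.
Latitude correction: −0.9 × (17 − 20) = 2.7 kt.
Corrected V ≈ 102.9 kt → 103 kt.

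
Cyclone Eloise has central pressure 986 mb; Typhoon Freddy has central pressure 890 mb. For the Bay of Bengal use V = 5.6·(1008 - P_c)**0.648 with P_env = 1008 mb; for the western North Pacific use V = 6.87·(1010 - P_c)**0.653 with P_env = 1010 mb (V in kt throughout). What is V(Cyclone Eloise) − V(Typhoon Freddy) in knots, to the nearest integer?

-115 kt

Cyclone Eloise: ΔP = 22; V ≈ 5.6 × 22^0.648 ≈ 41.50 kt.
Typhoon Freddy: ΔP = 120; V ≈ 6.87 × 120^0.653 ≈ 156.55 kt.
Difference ≈ 41.50 − 156.55 = -115.05 → -115 kt.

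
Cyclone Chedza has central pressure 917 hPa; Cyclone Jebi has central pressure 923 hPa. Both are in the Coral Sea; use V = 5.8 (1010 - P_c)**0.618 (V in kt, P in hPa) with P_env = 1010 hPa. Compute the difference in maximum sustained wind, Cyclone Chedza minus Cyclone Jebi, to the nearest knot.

Cyclone Chedza: ΔP = 93; V ≈ 5.8 × 93^0.618 ≈ 95.49 kt.
Cyclone Jebi: ΔP = 87; V ≈ 5.8 × 87^0.618 ≈ 91.63 kt.
Difference ≈ 95.49 − 91.63 = 3.86 → 4 kt.

4 kt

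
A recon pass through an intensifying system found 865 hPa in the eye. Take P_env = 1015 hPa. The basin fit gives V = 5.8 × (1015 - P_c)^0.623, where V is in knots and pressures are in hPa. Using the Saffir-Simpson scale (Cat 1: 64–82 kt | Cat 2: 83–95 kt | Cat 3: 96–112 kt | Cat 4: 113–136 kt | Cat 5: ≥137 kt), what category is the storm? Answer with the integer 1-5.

ΔP = 1015 − 865 = 150 hPa.
V ≈ 5.8 × 150^0.623 = 5.8 × 22.68 ≈ 132 kt.
132 kt falls in the Category 4 band.

4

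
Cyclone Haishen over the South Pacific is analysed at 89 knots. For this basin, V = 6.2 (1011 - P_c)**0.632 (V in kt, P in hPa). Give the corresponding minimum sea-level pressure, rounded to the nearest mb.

943 mb

ΔP = (V / 6.2)^(1/0.632) = (89/6.2)^1.582.
89/6.2 = 14.355; 14.355^1.582 ≈ 67.72 mb.
P_c = 1011 − 67.72 = 943.28 ≈ 943 mb.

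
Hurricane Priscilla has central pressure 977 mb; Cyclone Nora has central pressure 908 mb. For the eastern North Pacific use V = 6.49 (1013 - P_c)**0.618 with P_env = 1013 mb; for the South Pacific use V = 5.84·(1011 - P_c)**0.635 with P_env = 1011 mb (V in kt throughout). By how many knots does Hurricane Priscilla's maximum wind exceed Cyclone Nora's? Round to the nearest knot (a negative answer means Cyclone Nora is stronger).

-51 kt

Hurricane Priscilla: ΔP = 36; V ≈ 6.49 × 36^0.618 ≈ 59.43 kt.
Cyclone Nora: ΔP = 103; V ≈ 5.84 × 103^0.635 ≈ 110.81 kt.
Difference ≈ 59.43 − 110.81 = -51.38 → -51 kt.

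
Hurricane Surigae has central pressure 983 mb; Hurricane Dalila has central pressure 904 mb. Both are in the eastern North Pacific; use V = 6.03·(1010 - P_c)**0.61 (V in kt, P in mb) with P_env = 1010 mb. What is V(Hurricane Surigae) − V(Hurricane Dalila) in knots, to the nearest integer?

Hurricane Surigae: ΔP = 27; V ≈ 6.03 × 27^0.61 ≈ 45.02 kt.
Hurricane Dalila: ΔP = 106; V ≈ 6.03 × 106^0.61 ≈ 103.69 kt.
Difference ≈ 45.02 − 103.69 = -58.67 → -59 kt.

-59 kt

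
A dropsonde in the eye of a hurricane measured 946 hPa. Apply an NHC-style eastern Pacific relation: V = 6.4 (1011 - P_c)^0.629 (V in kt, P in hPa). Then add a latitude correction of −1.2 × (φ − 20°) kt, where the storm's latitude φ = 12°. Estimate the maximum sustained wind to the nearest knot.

98 kt

ΔP = 1011 − 946 = 65 hPa.
65^0.629 ≈ 13.814.
V ≈ 6.4 × 13.814 ≈ 88.4 kt.
Latitude correction: −1.2 × (12 − 20) = 9.6 kt.
Corrected V ≈ 98 kt → 98 kt.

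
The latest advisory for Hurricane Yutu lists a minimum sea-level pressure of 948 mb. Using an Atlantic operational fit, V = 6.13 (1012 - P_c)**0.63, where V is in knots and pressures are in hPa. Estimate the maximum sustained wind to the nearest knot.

84 kt

ΔP = 1012 − 948 = 64 mb.
64^0.63 ≈ 13.737.
V ≈ 6.13 × 13.737 ≈ 84.2 kt.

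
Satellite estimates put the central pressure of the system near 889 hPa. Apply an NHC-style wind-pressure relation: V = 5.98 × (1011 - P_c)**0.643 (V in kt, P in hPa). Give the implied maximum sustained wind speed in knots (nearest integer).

131 kt

ΔP = 1011 − 889 = 122 hPa.
122^0.643 ≈ 21.955.
V ≈ 5.98 × 21.955 ≈ 131.3 kt.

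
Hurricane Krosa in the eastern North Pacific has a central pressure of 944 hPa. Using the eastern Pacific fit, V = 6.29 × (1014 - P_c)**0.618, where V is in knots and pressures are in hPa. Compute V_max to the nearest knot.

ΔP = 1014 − 944 = 70 hPa.
70^0.618 ≈ 13.812.
V ≈ 6.29 × 13.812 ≈ 86.9 kt.

87 kt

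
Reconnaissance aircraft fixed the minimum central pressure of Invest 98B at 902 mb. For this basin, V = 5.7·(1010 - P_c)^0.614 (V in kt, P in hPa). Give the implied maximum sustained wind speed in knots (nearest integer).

101 kt

ΔP = 1010 − 902 = 108 mb.
108^0.614 ≈ 17.722.
V ≈ 5.7 × 17.722 ≈ 101.0 kt.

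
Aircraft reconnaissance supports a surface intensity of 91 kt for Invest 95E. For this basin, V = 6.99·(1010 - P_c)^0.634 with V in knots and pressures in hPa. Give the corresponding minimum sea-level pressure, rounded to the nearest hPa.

953 hPa

ΔP = (V / 6.99)^(1/0.634) = (91/6.99)^1.577.
91/6.99 = 13.019; 13.019^1.577 ≈ 57.28 hPa.
P_c = 1010 − 57.28 = 952.72 ≈ 953 hPa.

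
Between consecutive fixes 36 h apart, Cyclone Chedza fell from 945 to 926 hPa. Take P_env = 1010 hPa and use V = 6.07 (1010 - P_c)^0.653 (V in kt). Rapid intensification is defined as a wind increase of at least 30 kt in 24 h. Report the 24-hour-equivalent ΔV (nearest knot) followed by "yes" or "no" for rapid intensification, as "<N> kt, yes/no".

11 kt, no

V₁: ΔP = 65, V ≈ 6.07 × 65^0.653 ≈ 92.69 kt.
V₂: ΔP = 84, V ≈ 6.07 × 84^0.653 ≈ 109.58 kt.
ΔV over 36 h = 16.89 kt → 24 h equivalent = 16.89 × 24/36 ≈ 11.26 kt.
11 kt < 30 kt ⇒ not rapid intensification.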